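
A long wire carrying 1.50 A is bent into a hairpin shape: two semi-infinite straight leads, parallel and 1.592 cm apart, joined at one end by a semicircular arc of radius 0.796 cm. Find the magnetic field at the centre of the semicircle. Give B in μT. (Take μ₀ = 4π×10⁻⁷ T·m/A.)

B ≈ 96.9 μT

The semicircular arc contributes B_arc = μ₀I·π/(4πR) = μ₀I/(4R) = 5.92×10⁻⁵ T.
Each semi-infinite lead is at perpendicular distance R = 0.00796 m from the centre, with the perpendicular foot at its near end, so it contributes μ₀I/(4πR); both point the same way, together 3.77×10⁻⁵ T.
Arc and leads all point the same direction: B = 5.92×10⁻⁵ + 3.77×10⁻⁵ = 9.69×10⁻⁵ T.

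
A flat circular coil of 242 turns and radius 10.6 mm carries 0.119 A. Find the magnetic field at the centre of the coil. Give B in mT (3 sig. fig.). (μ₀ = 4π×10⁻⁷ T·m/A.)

For an N-turn flat coil, B = Nμ₀I/(2R) with R = 0.0106 m.
B = 242 × 7.05×10⁻⁶ T = 1.71×10⁻³ T.

B ≈ 1.71 mT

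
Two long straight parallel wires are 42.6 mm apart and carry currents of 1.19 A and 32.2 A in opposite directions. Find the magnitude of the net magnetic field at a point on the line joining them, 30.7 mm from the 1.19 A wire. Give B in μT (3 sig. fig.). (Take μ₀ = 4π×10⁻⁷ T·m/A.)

Each long wire gives B = μ₀I/(2πd). Distances are d₁ = 0.0307 m and d₂ = 0.0119 m.
B₁ = 7.75×10⁻⁶ T, B₂ = 5.41×10⁻⁴ T.
Between antiparallel currents both contributions point the same way, so they add. B = B₁ + B₂ = 7.75×10⁻⁶ + 5.41×10⁻⁴ = 5.49×10⁻⁴ T.

B ≈ 549 μT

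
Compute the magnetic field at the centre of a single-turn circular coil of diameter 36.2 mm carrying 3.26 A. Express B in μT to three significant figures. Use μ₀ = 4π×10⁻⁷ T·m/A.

At the centre of a circular loop the Biot–Savart law gives B = μ₀I/(2R) (so R = 0.0181 m).
B = (4π×10⁻⁷ × 3.26) / (2 × 0.0181) = 1.13×10⁻⁴ T.

B ≈ 113 μT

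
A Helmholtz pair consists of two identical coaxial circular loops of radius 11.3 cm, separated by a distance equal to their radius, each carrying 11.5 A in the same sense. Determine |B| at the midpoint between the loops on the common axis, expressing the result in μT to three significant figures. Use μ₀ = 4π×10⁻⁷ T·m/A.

Each loop contributes B = μ₀IR²/[2(R²+z²)^(3/2)] on the axis, with z measured from that loop.
Loop 1 (z = 0.0565 m): B₁ = 4.58×10⁻⁵ T. Loop 2 (z = 0.0565 m): B₂ = 4.58×10⁻⁵ T.
The fields add: B = B₁ + B₂ = 9.15×10⁻⁵ T.

B ≈ 91.5 μT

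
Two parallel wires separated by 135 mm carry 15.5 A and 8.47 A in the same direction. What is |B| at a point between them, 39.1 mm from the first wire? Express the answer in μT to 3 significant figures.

B ≈ 61.6 μT

Each long wire gives B = μ₀I/(2πd). Distances are d₁ = 0.0391 m and d₂ = 0.0959 m.
B₁ = 7.93×10⁻⁵ T, B₂ = 1.77×10⁻⁵ T.
Between parallel currents the two contributions point in opposite directions, so they subtract. B = |B₁ − B₂| = |7.93×10⁻⁵ − 1.77×10⁻⁵| = 6.16×10⁻⁵ T.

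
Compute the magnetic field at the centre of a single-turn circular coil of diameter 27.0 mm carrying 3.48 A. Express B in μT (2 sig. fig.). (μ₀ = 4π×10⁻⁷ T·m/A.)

B ≈ 160 μT

At the centre of a circular loop the Biot–Savart law gives B = μ₀I/(2R) (so R = 0.0135 m).
B = (4π×10⁻⁷ × 3.48) / (2 × 0.0135) = 1.62×10⁻⁴ T.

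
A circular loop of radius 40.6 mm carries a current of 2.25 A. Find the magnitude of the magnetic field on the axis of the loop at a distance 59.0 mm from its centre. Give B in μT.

B ≈ 6.34 μT

On the axis of a circular loop, B = μ₀IR² / [2(R²+z²)^(3/2)].
R² + z² = (0.0406)² + (0.059)² = 0.005129 m², and (R²+z²)^(3/2) = 3.67×10⁻⁴ m³.
B = (4π×10⁻⁷ × 2.25 × 0.001648) / (2 × 3.67×10⁻⁴) = 6.34×10⁻⁶ T.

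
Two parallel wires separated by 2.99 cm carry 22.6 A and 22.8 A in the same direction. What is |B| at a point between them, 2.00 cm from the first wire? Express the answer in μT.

Each long wire gives B = μ₀I/(2πd). Distances are d₁ = 0.02 m and d₂ = 0.0099 m.
B₁ = 2.26×10⁻⁴ T, B₂ = 4.61×10⁻⁴ T.
Between parallel currents the two contributions point in opposite directions, so they subtract. B = |B₁ − B₂| = |2.26×10⁻⁴ − 4.61×10⁻⁴| = 2.35×10⁻⁴ T.

B ≈ 235 μT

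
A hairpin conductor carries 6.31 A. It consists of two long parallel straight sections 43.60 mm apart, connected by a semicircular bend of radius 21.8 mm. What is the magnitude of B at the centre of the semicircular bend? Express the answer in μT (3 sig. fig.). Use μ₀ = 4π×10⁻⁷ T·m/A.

The semicircular arc contributes B_arc = μ₀I·π/(4πR) = μ₀I/(4R) = 9.09×10⁻⁵ T.
Each semi-infinite lead is at perpendicular distance R = 0.0218 m from the centre, with the perpendicular foot at its near end, so it contributes μ₀I/(4πR); both point the same way, together 5.79×10⁻⁵ T.
Arc and leads all point the same direction: B = 9.09×10⁻⁵ + 5.79×10⁻⁵ = 1.49×10⁻⁴ T.

B ≈ 149 μT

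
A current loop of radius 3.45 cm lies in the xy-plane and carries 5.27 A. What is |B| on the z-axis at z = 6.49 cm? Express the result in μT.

On the axis of a circular loop, B = μ₀IR² / [2(R²+z²)^(3/2)].
R² + z² = (0.0345)² + (0.0649)² = 0.005402 m², and (R²+z²)^(3/2) = 3.97×10⁻⁴ m³.
B = (4π×10⁻⁷ × 5.27 × 0.00119) / (2 × 3.97×10⁻⁴) = 9.93×10⁻⁶ T.

B ≈ 9.93 μT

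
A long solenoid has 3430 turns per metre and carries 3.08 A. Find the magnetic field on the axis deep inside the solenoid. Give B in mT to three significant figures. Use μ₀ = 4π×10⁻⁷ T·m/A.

Inside a long solenoid, B = μ₀nI with n = 3430 turns/m.
B = 4π×10⁻⁷ × 3430 × 3.08 = 1.33×10⁻² T.

B ≈ 13.3 mT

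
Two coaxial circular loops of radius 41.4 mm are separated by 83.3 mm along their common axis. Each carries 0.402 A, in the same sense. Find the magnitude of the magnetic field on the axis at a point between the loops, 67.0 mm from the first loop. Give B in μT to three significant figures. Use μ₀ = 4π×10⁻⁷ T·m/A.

B ≈ 5.80 μT

Each loop contributes B = μ₀IR²/[2(R²+z²)^(3/2)] on the axis, with z measured from that loop.
Loop 1 (z = 0.067 m): B₁ = 8.86×10⁻⁷ T. Loop 2 (z = 0.0163 m): B₂ = 4.92×10⁻⁶ T.
The fields add: B = B₁ + B₂ = 5.80×10⁻⁶ T.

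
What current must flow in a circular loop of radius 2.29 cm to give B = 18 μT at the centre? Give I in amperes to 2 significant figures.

I ≈ 0.66 A

At the centre of a circular loop B = μ₀I/(2R), so I = 2RB/μ₀.
With R = 0.0229 m, I = 2 × 0.0229 × 1.80×10⁻⁵ / (4π×10⁻⁷) = 0.656 A.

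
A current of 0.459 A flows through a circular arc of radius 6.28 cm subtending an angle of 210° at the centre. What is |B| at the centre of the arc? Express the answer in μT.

B ≈ 2.68 μT

The Biot–Savart field of a circular arc at its centre is B = μ₀Iφ/(4πR), with φ = 3.665 rad.
B = (4π×10⁻⁷ × 0.459 × 3.665) / (4π × 0.0628) = 2.68×10⁻⁶ T.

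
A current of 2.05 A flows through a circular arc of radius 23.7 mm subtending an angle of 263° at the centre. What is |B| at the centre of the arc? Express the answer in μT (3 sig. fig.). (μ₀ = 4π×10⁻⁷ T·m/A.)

The Biot–Savart field of a circular arc at its centre is B = μ₀Iφ/(4πR), with φ = 4.59 rad.
B = (4π×10⁻⁷ × 2.05 × 4.59) / (4π × 0.0237) = 3.97×10⁻⁵ T.

B ≈ 39.7 μT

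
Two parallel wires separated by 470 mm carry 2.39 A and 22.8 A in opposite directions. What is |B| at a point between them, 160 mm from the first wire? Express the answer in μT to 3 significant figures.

B ≈ 17.7 μT

Each long wire gives B = μ₀I/(2πd). Distances are d₁ = 0.16 m and d₂ = 0.31 m.
B₁ = 2.99×10⁻⁶ T, B₂ = 1.47×10⁻⁵ T.
Between antiparallel currents both contributions point the same way, so they add. B = B₁ + B₂ = 2.99×10⁻⁶ + 1.47×10⁻⁵ = 1.77×10⁻⁵ T.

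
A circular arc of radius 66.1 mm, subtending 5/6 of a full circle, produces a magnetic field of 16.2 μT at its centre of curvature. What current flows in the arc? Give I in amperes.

I ≈ 2.05 A

For a circular arc, B = μ₀Iφ/(4πR) with φ in radians; here φ = 5.236 rad.
So I = 4πRB/(μ₀φ) = 4π × 0.0661 × 1.62×10⁻⁵ / (4π×10⁻⁷ × 5.236) = 2.05 A.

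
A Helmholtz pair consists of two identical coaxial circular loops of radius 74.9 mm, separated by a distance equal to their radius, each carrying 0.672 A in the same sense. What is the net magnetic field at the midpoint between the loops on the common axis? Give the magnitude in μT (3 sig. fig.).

B ≈ 8.07 μT

Each loop contributes B = μ₀IR²/[2(R²+z²)^(3/2)] on the axis, with z measured from that loop.
Loop 1 (z = 0.03745 m): B₁ = 4.03×10⁻⁶ T. Loop 2 (z = 0.03745 m): B₂ = 4.03×10⁻⁶ T.
The fields add: B = B₁ + B₂ = 8.07×10⁻⁶ T.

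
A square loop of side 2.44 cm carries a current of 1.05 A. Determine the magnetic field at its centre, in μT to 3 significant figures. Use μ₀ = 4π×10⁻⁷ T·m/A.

Each side is a finite straight segment at perpendicular distance d = a/(2 tan(π/4)) = 0.0122 m from the centre, with end-angles ±π/4.
One side contributes B₁ = (μ₀I/4πd)·2 sin(π/4) = 1.22×10⁻⁵ T.
All 4 sides add in the same direction: B = 4 × 1.22×10⁻⁵ = 4.87×10⁻⁵ T.

B ≈ 48.7 μT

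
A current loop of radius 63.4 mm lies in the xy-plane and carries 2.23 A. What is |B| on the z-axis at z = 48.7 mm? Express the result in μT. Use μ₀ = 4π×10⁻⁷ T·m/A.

B ≈ 11.0 μT

On the axis of a circular loop, B = μ₀IR² / [2(R²+z²)^(3/2)].
R² + z² = (0.0634)² + (0.0487)² = 0.006391 m², and (R²+z²)^(3/2) = 5.11×10⁻⁴ m³.
B = (4π×10⁻⁷ × 2.23 × 0.00402) / (2 × 5.11×10⁻⁴) = 1.10×10⁻⁵ T.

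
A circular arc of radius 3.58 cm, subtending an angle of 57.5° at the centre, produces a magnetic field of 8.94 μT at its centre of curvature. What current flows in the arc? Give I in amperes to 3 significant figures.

I ≈ 3.19 A

For a circular arc, B = μ₀Iφ/(4πR) with φ in radians; here φ = 1.004 rad.
So I = 4πRB/(μ₀φ) = 4π × 0.0358 × 8.94×10⁻⁶ / (4π×10⁻⁷ × 1.004) = 3.19 A.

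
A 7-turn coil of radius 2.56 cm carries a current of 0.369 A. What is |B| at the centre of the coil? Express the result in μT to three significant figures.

For an N-turn flat coil, B = Nμ₀I/(2R) with R = 0.0256 m.
B = 7 × 9.06×10⁻⁶ T = 6.34×10⁻⁵ T.

B ≈ 63.4 μT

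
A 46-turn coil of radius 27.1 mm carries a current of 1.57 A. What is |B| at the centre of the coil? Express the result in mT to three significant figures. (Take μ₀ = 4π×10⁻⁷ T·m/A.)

For an N-turn flat coil, B = Nμ₀I/(2R) with R = 0.0271 m.
B = 46 × 3.64×10⁻⁵ T = 1.67×10⁻³ T.

B ≈ 1.67 mT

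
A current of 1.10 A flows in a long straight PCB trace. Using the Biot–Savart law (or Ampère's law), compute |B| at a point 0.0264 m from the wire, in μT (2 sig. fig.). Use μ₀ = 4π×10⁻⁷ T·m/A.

B ≈ 8.3 μT

For an infinitely long straight wire, B = μ₀I/(2πd).
B = (4π×10⁻⁷ × 1.10) / (2π × 0.0264) = 8.33×10⁻⁶ T.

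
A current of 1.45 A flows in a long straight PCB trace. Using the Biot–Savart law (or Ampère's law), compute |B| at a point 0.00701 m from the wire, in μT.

For an infinitely long straight wire, B = μ₀I/(2πd).
B = (4π×10⁻⁷ × 1.45) / (2π × 0.00701) = 4.14×10⁻⁵ T.

B ≈ 41.4 μT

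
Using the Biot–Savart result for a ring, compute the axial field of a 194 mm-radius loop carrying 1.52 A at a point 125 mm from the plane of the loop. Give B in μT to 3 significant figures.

B ≈ 2.92 μT

On the axis of a circular loop, B = μ₀IR² / [2(R²+z²)^(3/2)].
R² + z² = (0.194)² + (0.125)² = 0.05326 m², and (R²+z²)^(3/2) = 1.23×10⁻² m³.
B = (4π×10⁻⁷ × 1.52 × 0.03764) / (2 × 1.23×10⁻²) = 2.92×10⁻⁶ T.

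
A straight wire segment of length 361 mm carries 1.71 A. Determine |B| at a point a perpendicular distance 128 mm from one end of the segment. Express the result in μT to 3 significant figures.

B ≈ 1.26 μT

For a finite straight segment, B = (μ₀I/4πd)(sinθ₁ + sinθ₂), where θ₁, θ₂ are the angles from the perpendicular to each end.
The perpendicular foot is at one end, so the two end-offsets along the wire are 0 and L = 0.361 m.
sinθ₁ = 0/√(0²+0.128²) = 0.0000; sinθ₂ = 0.361/√(0.361²+0.128²) = 0.9425.
B = (4π×10⁻⁷ × 1.71) / (4π × 0.128) × (0.0000 + 0.9425) = 1.26×10⁻⁶ T.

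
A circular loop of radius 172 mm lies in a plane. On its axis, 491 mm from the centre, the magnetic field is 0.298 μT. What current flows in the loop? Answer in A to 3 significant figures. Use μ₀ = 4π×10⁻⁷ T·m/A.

On the axis of a loop, B = μ₀IR²/[2(R²+z²)^(3/2)], so I = 2B(R²+z²)^(3/2)/(μ₀R²).
R² + z² = 0.02958 + 0.2411 = 0.2707 m²; raised to 3/2 gives 0.141 m³.
I = 2 × 2.98×10⁻⁷ × 0.141 / (1.26×10⁻⁶ × 0.02958) = 2.26 A.

I ≈ 2.26 A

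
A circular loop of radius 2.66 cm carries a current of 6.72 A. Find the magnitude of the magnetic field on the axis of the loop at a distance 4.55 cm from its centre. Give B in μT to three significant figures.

On the axis of a circular loop, B = μ₀IR² / [2(R²+z²)^(3/2)].
R² + z² = (0.0266)² + (0.0455)² = 0.002778 m², and (R²+z²)^(3/2) = 1.46×10⁻⁴ m³.
B = (4π×10⁻⁷ × 6.72 × 0.0007076) / (2 × 1.46×10⁻⁴) = 2.04×10⁻⁵ T.

B ≈ 20.4 μT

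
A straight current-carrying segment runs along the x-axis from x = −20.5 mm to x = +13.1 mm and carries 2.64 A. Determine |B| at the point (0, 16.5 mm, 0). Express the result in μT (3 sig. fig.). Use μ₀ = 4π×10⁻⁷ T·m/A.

B ≈ 22.4 μT

For a finite straight segment, B = (μ₀I/4πd)(sinθ₁ + sinθ₂), where θ₁, θ₂ are the angles from the perpendicular to each end.
The perpendicular distance is d = 0.0165 m; the end-offsets along the wire are a = 0.0205 m and b = 0.0131 m.
sinθ₁ = 0.0205/√(0.0205²+0.0165²) = 0.7790; sinθ₂ = 0.0131/√(0.0131²+0.0165²) = 0.6218.
B = (4π×10⁻⁷ × 2.64) / (4π × 0.0165) × (0.7790 + 0.6218) = 2.24×10⁻⁵ T.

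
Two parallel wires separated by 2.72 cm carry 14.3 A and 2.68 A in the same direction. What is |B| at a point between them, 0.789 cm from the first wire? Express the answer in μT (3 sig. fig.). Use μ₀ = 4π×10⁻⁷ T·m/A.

B ≈ 335 μT

Each long wire gives B = μ₀I/(2πd). Distances are d₁ = 0.00789 m and d₂ = 0.01931 m.
B₁ = 3.62×10⁻⁴ T, B₂ = 2.78×10⁻⁵ T.
Between parallel currents the two contributions point in opposite directions, so they subtract. B = |B₁ − B₂| = |3.62×10⁻⁴ − 2.78×10⁻⁵| = 3.35×10⁻⁴ T.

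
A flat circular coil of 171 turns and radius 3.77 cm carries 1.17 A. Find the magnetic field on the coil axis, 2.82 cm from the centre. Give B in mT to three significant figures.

For an N-turn flat coil, B = Nμ₀IR²/[2(R²+z²)^(3/2)] with R = 0.0377 m, z = 0.0282 m.
B = 171 × 1.00×10⁻⁵ T = 1.71×10⁻³ T.

B ≈ 1.71 mT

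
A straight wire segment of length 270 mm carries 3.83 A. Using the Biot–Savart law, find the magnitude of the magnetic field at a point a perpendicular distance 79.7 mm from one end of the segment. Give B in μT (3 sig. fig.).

For a finite straight segment, B = (μ₀I/4πd)(sinθ₁ + sinθ₂), where θ₁, θ₂ are the angles from the perpendicular to each end.
The perpendicular foot is at one end, so the two end-offsets along the wire are 0 and L = 0.27 m.
sinθ₁ = 0/√(0²+0.0797²) = 0.0000; sinθ₂ = 0.27/√(0.27²+0.0797²) = 0.9591.
B = (4π×10⁻⁷ × 3.83) / (4π × 0.0797) × (0.0000 + 0.9591) = 4.61×10⁻⁶ T.

B ≈ 4.61 μT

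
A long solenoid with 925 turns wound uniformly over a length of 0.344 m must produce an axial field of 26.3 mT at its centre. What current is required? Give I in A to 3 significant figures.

I ≈ 7.78 A

Inside a long solenoid B = μ₀nI with n = 2689 m⁻¹, so I = B/(μ₀n).
I = 2.63×10⁻² / (4π×10⁻⁷ × 2689) = 7.78 A.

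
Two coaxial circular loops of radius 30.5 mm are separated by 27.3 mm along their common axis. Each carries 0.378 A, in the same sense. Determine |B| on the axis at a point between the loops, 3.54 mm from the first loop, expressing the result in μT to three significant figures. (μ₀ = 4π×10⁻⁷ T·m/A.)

Each loop contributes B = μ₀IR²/[2(R²+z²)^(3/2)] on the axis, with z measured from that loop.
Loop 1 (z = 0.00354 m): B₁ = 7.63×10⁻⁶ T. Loop 2 (z = 0.02376 m): B₂ = 3.82×10⁻⁶ T.
The fields add: B = B₁ + B₂ = 1.15×10⁻⁵ T.

B ≈ 11.5 μT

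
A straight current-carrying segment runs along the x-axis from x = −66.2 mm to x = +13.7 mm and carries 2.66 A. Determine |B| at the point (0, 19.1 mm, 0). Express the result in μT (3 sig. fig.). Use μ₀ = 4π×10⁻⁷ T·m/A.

B ≈ 21.5 μT

For a finite straight segment, B = (μ₀I/4πd)(sinθ₁ + sinθ₂), where θ₁, θ₂ are the angles from the perpendicular to each end.
The perpendicular distance is d = 0.0191 m; the end-offsets along the wire are a = 0.0662 m and b = 0.0137 m.
sinθ₁ = 0.0662/√(0.0662²+0.0191²) = 0.9608; sinθ₂ = 0.0137/√(0.0137²+0.0191²) = 0.5828.
B = (4π×10⁻⁷ × 2.66) / (4π × 0.0191) × (0.9608 + 0.5828) = 2.15×10⁻⁵ T.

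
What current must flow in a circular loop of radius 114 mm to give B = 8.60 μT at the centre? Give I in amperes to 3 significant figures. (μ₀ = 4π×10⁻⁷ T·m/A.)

I ≈ 1.56 A

At the centre of a circular loop B = μ₀I/(2R), so I = 2RB/μ₀.
With R = 0.114 m, I = 2 × 0.114 × 8.60×10⁻⁶ / (4π×10⁻⁷) = 1.56 A.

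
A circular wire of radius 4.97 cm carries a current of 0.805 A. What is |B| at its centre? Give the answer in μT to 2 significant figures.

B ≈ 10 μT

At the centre of a circular loop the Biot–Savart law gives B = μ₀I/(2R).
B = (4π×10⁻⁷ × 0.805) / (2 × 0.0497) = 1.02×10⁻⁵ T.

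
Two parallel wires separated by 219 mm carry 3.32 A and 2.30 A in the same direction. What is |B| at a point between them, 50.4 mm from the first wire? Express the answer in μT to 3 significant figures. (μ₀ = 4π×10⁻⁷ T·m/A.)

B ≈ 10.4 μT

Each long wire gives B = μ₀I/(2πd). Distances are d₁ = 0.0504 m and d₂ = 0.1686 m.
B₁ = 1.32×10⁻⁵ T, B₂ = 2.73×10⁻⁶ T.
Between parallel currents the two contributions point in opposite directions, so they subtract. B = |B₁ − B₂| = |1.32×10⁻⁵ − 2.73×10⁻⁶| = 1.04×10⁻⁵ T.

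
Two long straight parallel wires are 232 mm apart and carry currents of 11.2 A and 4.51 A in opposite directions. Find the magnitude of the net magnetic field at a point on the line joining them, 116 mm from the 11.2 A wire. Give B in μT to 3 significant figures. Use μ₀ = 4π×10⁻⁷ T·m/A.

B ≈ 27.1 μT

Each long wire gives B = μ₀I/(2πd). Distances are d₁ = 0.116 m and d₂ = 0.116 m.
B₁ = 1.93×10⁻⁵ T, B₂ = 7.78×10⁻⁶ T.
Between antiparallel currents both contributions point the same way, so they add. B = B₁ + B₂ = 1.93×10⁻⁵ + 7.78×10⁻⁶ = 2.71×10⁻⁵ T.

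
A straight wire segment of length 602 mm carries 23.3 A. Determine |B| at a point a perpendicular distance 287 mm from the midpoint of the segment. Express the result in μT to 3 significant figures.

For a finite straight segment, B = (μ₀I/4πd)(sinθ₁ + sinθ₂), where θ₁, θ₂ are the angles from the perpendicular to each end.
The perpendicular from the point meets the wire at its midpoint, so each end is L/2 = 0.301 m away along the wire.
sinθ₁ = 0.301/√(0.301²+0.287²) = 0.7237; sinθ₂ = 0.301/√(0.301²+0.287²) = 0.7237.
B = (4π×10⁻⁷ × 23.3) / (4π × 0.287) × (0.7237 + 0.7237) = 1.18×10⁻⁵ T.

B ≈ 11.8 μT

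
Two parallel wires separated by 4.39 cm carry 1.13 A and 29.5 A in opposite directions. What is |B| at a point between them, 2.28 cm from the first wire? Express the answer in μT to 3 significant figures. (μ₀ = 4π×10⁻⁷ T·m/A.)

Each long wire gives B = μ₀I/(2πd). Distances are d₁ = 0.0228 m and d₂ = 0.0211 m.
B₁ = 9.91×10⁻⁶ T, B₂ = 2.80×10⁻⁴ T.
Between antiparallel currents both contributions point the same way, so they add. B = B₁ + B₂ = 9.91×10⁻⁶ + 2.80×10⁻⁴ = 2.90×10⁻⁴ T.

B ≈ 290 μT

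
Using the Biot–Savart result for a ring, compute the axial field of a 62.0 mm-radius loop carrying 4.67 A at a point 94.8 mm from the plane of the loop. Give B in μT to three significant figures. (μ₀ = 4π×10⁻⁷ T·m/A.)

B ≈ 7.76 μT

On the axis of a circular loop, B = μ₀IR² / [2(R²+z²)^(3/2)].
R² + z² = (0.062)² + (0.0948)² = 0.01283 m², and (R²+z²)^(3/2) = 1.45×10⁻³ m³.
B = (4π×10⁻⁷ × 4.67 × 0.003844) / (2 × 1.45×10⁻³) = 7.76×10⁻⁶ T.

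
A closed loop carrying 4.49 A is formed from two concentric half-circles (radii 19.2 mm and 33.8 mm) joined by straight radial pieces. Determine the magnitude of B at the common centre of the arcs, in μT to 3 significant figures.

B ≈ 31.7 μT

The radial connectors point toward the centre, so dl × r̂ = 0 and they contribute nothing.
Each semicircle gives μ₀I/(4R): inner arc 7.35×10⁻⁵ T, outer arc 4.17×10⁻⁵ T.
The two arcs carry current in opposite angular senses, so their fields oppose: B = |7.35×10⁻⁵ − 4.17×10⁻⁵| = 3.17×10⁻⁵ T.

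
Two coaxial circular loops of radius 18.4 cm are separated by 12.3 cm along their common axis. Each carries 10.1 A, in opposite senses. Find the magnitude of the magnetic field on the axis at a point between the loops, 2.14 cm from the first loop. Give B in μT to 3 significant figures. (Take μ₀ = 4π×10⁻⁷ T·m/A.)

Each loop contributes B = μ₀IR²/[2(R²+z²)^(3/2)] on the axis, with z measured from that loop.
Loop 1 (z = 0.0214 m): B₁ = 3.38×10⁻⁵ T. Loop 2 (z = 0.1016 m): B₂ = 2.31×10⁻⁵ T.
The fields oppose: B = |B₁ − B₂| = 1.07×10⁻⁵ T.

B ≈ 10.7 μT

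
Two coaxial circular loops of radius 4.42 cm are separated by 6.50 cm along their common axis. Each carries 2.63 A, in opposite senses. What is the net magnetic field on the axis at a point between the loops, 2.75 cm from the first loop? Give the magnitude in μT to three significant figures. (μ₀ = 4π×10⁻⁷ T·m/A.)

Each loop contributes B = μ₀IR²/[2(R²+z²)^(3/2)] on the axis, with z measured from that loop.
Loop 1 (z = 0.0275 m): B₁ = 2.29×10⁻⁵ T. Loop 2 (z = 0.0375 m): B₂ = 1.66×10⁻⁵ T.
The fields oppose: B = |B₁ − B₂| = 6.31×10⁻⁶ T.

B ≈ 6.31 μT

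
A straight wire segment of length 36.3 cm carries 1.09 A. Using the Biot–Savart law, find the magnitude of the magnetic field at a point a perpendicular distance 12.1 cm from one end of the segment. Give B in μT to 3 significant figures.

For a finite straight segment, B = (μ₀I/4πd)(sinθ₁ + sinθ₂), where θ₁, θ₂ are the angles from the perpendicular to each end.
The perpendicular foot is at one end, so the two end-offsets along the wire are 0 and L = 0.363 m.
sinθ₁ = 0/√(0²+0.121²) = 0.0000; sinθ₂ = 0.363/√(0.363²+0.121²) = 0.9487.
B = (4π×10⁻⁷ × 1.09) / (4π × 0.121) × (0.0000 + 0.9487) = 8.55×10⁻⁷ T.

B ≈ 0.855 μT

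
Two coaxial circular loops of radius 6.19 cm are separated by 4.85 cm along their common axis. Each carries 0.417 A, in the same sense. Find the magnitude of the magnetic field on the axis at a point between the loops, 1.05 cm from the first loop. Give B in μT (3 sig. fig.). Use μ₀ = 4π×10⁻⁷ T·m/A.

Each loop contributes B = μ₀IR²/[2(R²+z²)^(3/2)] on the axis, with z measured from that loop.
Loop 1 (z = 0.0105 m): B₁ = 4.06×10⁻⁶ T. Loop 2 (z = 0.038 m): B₂ = 2.62×10⁻⁶ T.
The fields add: B = B₁ + B₂ = 6.68×10⁻⁶ T.

B ≈ 6.68 μT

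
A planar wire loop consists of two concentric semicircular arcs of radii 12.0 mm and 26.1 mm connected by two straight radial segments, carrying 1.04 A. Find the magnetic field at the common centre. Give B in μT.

The radial connectors point toward the centre, so dl × r̂ = 0 and they contribute nothing.
Each semicircle gives μ₀I/(4R): inner arc 2.72×10⁻⁵ T, outer arc 1.25×10⁻⁵ T.
The two arcs carry current in opposite angular senses, so their fields oppose: B = |2.72×10⁻⁵ − 1.25×10⁻⁵| = 1.47×10⁻⁵ T.

B ≈ 14.7 μT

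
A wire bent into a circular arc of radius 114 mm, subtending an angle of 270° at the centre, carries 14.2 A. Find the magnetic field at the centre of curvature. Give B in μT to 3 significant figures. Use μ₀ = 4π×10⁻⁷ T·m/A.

The Biot–Savart field of a circular arc at its centre is B = μ₀Iφ/(4πR), with φ = 4.712 rad.
B = (4π×10⁻⁷ × 14.2 × 4.712) / (4π × 0.114) = 5.87×10⁻⁵ T.

B ≈ 58.7 μT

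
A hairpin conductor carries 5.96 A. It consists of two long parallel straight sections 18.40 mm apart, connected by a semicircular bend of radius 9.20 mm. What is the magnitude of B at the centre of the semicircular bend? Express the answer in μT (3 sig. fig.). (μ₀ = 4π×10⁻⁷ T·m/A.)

The semicircular arc contributes B_arc = μ₀I·π/(4πR) = μ₀I/(4R) = 2.04×10⁻⁴ T.
Each semi-infinite lead is at perpendicular distance R = 0.0092 m from the centre, with the perpendicular foot at its near end, so it contributes μ₀I/(4πR); both point the same way, together 1.30×10⁻⁴ T.
Arc and leads all point the same direction: B = 2.04×10⁻⁴ + 1.30×10⁻⁴ = 3.33×10⁻⁴ T.

B ≈ 333 μT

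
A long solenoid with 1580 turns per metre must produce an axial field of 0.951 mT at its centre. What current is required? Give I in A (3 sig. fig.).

I ≈ 0.479 A

Inside a long solenoid B = μ₀nI with n = 1580 m⁻¹, so I = B/(μ₀n).
I = 9.51×10⁻⁴ / (4π×10⁻⁷ × 1580) = 0.479 A.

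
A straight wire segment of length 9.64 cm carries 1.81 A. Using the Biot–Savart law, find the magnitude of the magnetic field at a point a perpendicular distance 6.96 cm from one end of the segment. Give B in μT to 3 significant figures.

B ≈ 2.11 μT

For a finite straight segment, B = (μ₀I/4πd)(sinθ₁ + sinθ₂), where θ₁, θ₂ are the angles from the perpendicular to each end.
The perpendicular foot is at one end, so the two end-offsets along the wire are 0 and L = 0.0964 m.
sinθ₁ = 0/√(0²+0.0696²) = 0.0000; sinθ₂ = 0.0964/√(0.0964²+0.0696²) = 0.8108.
B = (4π×10⁻⁷ × 1.81) / (4π × 0.0696) × (0.0000 + 0.8108) = 2.11×10⁻⁶ T.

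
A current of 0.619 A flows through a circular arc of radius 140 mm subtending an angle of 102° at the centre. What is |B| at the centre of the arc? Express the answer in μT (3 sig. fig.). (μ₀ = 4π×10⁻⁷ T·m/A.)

The Biot–Savart field of a circular arc at its centre is B = μ₀Iφ/(4πR), with φ = 1.78 rad.
B = (4π×10⁻⁷ × 0.619 × 1.78) / (4π × 0.14) = 7.87×10⁻⁷ T.

B ≈ 0.787 μT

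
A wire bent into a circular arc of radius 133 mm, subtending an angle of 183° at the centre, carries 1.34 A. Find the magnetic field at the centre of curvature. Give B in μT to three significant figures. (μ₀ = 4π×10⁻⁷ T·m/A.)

The Biot–Savart field of a circular arc at its centre is B = μ₀Iφ/(4πR), with φ = 3.194 rad.
B = (4π×10⁻⁷ × 1.34 × 3.194) / (4π × 0.133) = 3.22×10⁻⁶ T.

B ≈ 3.22 μT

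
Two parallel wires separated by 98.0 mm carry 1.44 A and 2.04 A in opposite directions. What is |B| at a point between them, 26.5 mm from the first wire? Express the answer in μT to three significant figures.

Each long wire gives B = μ₀I/(2πd). Distances are d₁ = 0.0265 m and d₂ = 0.0715 m.
B₁ = 1.09×10⁻⁵ T, B₂ = 5.71×10⁻⁶ T.
Between antiparallel currents both contributions point the same way, so they add. B = B₁ + B₂ = 1.09×10⁻⁵ + 5.71×10⁻⁶ = 1.66×10⁻⁵ T.

B ≈ 16.6 μT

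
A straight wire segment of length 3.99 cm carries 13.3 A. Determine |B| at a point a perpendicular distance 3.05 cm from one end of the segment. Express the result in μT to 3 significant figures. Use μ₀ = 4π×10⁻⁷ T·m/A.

B ≈ 34.6 μT

For a finite straight segment, B = (μ₀I/4πd)(sinθ₁ + sinθ₂), where θ₁, θ₂ are the angles from the perpendicular to each end.
The perpendicular foot is at one end, so the two end-offsets along the wire are 0 and L = 0.0399 m.
sinθ₁ = 0/√(0²+0.0305²) = 0.0000; sinθ₂ = 0.0399/√(0.0399²+0.0305²) = 0.7945.
B = (4π×10⁻⁷ × 13.3) / (4π × 0.0305) × (0.0000 + 0.7945) = 3.46×10⁻⁵ T.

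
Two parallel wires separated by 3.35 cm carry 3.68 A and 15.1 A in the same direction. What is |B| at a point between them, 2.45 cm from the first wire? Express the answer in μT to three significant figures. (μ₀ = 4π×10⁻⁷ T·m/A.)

B ≈ 306 μT

Each long wire gives B = μ₀I/(2πd). Distances are d₁ = 0.0245 m and d₂ = 0.009 m.
B₁ = 3.00×10⁻⁵ T, B₂ = 3.36×10⁻⁴ T.
Between parallel currents the two contributions point in opposite directions, so they subtract. B = |B₁ − B₂| = |3.00×10⁻⁵ − 3.36×10⁻⁴| = 3.06×10⁻⁴ T.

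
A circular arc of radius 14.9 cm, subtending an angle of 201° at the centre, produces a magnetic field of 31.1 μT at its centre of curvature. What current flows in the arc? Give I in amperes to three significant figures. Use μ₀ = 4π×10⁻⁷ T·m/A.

I ≈ 13.2 A

For a circular arc, B = μ₀Iφ/(4πR) with φ in radians; here φ = 3.508 rad.
So I = 4πRB/(μ₀φ) = 4π × 0.149 × 3.11×10⁻⁵ / (4π×10⁻⁷ × 3.508) = 13.2 A.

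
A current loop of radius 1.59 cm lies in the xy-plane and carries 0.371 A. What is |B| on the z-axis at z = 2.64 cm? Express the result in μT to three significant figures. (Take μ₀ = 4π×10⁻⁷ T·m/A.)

B ≈ 2.01 μT

On the axis of a circular loop, B = μ₀IR² / [2(R²+z²)^(3/2)].
R² + z² = (0.0159)² + (0.0264)² = 0.0009498 m², and (R²+z²)^(3/2) = 2.93×10⁻⁵ m³.
B = (4π×10⁻⁷ × 0.371 × 0.0002528) / (2 × 2.93×10⁻⁵) = 2.01×10⁻⁶ T.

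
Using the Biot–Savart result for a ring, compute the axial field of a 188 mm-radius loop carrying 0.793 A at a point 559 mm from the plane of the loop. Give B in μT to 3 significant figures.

On the axis of a circular loop, B = μ₀IR² / [2(R²+z²)^(3/2)].
R² + z² = (0.188)² + (0.559)² = 0.3478 m², and (R²+z²)^(3/2) = 0.205 m³.
B = (4π×10⁻⁷ × 0.793 × 0.03534) / (2 × 0.205) = 8.58×10⁻⁸ T.

B ≈ 0.0858 μT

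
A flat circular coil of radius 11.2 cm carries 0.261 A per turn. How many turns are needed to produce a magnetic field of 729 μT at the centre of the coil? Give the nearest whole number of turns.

N = 498

For an N-turn coil, B = Nμ₀I/(2R). A single turn gives B₁ = 1.46×10⁻⁶ T with R = 0.112 m.
N = B/B₁ = 7.29×10⁻⁴ / 1.46×10⁻⁶ = 497.88.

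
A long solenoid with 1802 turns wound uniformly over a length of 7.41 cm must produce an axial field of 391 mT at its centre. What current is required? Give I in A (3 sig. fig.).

I ≈ 12.8 A

Inside a long solenoid B = μ₀nI with n = 2.432×10⁴ m⁻¹, so I = B/(μ₀n).
I = 0.391 / (4π×10⁻⁷ × 2.432×10⁴) = 12.8 A.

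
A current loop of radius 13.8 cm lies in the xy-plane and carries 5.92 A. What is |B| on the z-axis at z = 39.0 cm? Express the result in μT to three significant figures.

On the axis of a circular loop, B = μ₀IR² / [2(R²+z²)^(3/2)].
R² + z² = (0.138)² + (0.39)² = 0.1711 m², and (R²+z²)^(3/2) = 7.08×10⁻² m³.
B = (4π×10⁻⁷ × 5.92 × 0.01904) / (2 × 7.08×10⁻²) = 1.00×10⁻⁶ T.

B ≈ 1.00 μT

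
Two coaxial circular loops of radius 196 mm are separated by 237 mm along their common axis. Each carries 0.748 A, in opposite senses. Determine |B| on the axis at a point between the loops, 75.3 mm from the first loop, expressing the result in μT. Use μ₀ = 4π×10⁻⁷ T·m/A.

Each loop contributes B = μ₀IR²/[2(R²+z²)^(3/2)] on the axis, with z measured from that loop.
Loop 1 (z = 0.0753 m): B₁ = 1.95×10⁻⁶ T. Loop 2 (z = 0.1617 m): B₂ = 1.10×10⁻⁶ T.
The fields oppose: B = |B₁ − B₂| = 8.50×10⁻⁷ T.

B ≈ 0.850 μT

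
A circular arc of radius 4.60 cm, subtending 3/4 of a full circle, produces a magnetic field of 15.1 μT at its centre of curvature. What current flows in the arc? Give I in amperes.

I ≈ 1.47 A

For a circular arc, B = μ₀Iφ/(4πR) with φ in radians; here φ = 4.712 rad.
So I = 4πRB/(μ₀φ) = 4π × 0.046 × 1.51×10⁻⁵ / (4π×10⁻⁷ × 4.712) = 1.47 A.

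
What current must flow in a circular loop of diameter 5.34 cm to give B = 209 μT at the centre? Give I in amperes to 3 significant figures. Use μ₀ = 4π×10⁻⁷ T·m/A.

At the centre of a circular loop B = μ₀I/(2R), so I = 2RB/μ₀.
With R = 0.0267 m, I = 2 × 0.0267 × 2.09×10⁻⁴ / (4π×10⁻⁷) = 8.88 A.

I ≈ 8.88 A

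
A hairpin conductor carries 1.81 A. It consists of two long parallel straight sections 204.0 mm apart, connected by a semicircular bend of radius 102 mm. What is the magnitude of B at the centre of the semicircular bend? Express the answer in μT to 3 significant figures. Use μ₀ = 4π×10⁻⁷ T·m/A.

B ≈ 9.12 μT

The semicircular arc contributes B_arc = μ₀I·π/(4πR) = μ₀I/(4R) = 5.57×10⁻⁶ T.
Each semi-infinite lead is at perpendicular distance R = 0.102 m from the centre, with the perpendicular foot at its near end, so it contributes μ₀I/(4πR); both point the same way, together 3.55×10⁻⁶ T.
Arc and leads all point the same direction: B = 5.57×10⁻⁶ + 3.55×10⁻⁶ = 9.12×10⁻⁶ T.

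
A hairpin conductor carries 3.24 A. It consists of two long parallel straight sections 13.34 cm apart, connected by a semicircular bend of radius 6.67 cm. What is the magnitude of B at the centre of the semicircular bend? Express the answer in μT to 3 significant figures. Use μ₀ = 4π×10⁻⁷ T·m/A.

B ≈ 25.0 μT

The semicircular arc contributes B_arc = μ₀I·π/(4πR) = μ₀I/(4R) = 1.53×10⁻⁵ T.
Each semi-infinite lead is at perpendicular distance R = 0.0667 m from the centre, with the perpendicular foot at its near end, so it contributes μ₀I/(4πR); both point the same way, together 9.72×10⁻⁶ T.
Arc and leads all point the same direction: B = 1.53×10⁻⁵ + 9.72×10⁻⁶ = 2.50×10⁻⁵ T.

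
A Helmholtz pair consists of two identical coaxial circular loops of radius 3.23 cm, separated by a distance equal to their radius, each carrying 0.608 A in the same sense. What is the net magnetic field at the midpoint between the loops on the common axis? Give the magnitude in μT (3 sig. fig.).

B ≈ 16.9 μT

Each loop contributes B = μ₀IR²/[2(R²+z²)^(3/2)] on the axis, with z measured from that loop.
Loop 1 (z = 0.01615 m): B₁ = 8.46×10⁻⁶ T. Loop 2 (z = 0.01615 m): B₂ = 8.46×10⁻⁶ T.
The fields add: B = B₁ + B₂ = 1.69×10⁻⁵ T.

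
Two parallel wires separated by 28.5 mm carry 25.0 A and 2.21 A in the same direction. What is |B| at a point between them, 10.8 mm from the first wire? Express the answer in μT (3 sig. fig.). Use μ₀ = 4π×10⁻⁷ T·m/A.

Each long wire gives B = μ₀I/(2πd). Distances are d₁ = 0.0108 m and d₂ = 0.0177 m.
B₁ = 4.63×10⁻⁴ T, B₂ = 2.50×10⁻⁵ T.
Between parallel currents the two contributions point in opposite directions, so they subtract. B = |B₁ − B₂| = |4.63×10⁻⁴ − 2.50×10⁻⁵| = 4.38×10⁻⁴ T.

B ≈ 438 μT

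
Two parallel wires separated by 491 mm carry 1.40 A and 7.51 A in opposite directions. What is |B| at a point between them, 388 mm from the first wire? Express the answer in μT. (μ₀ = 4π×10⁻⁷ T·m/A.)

Each long wire gives B = μ₀I/(2πd). Distances are d₁ = 0.388 m and d₂ = 0.103 m.
B₁ = 7.22×10⁻⁷ T, B₂ = 1.46×10⁻⁵ T.
Between antiparallel currents both contributions point the same way, so they add. B = B₁ + B₂ = 7.22×10⁻⁷ + 1.46×10⁻⁵ = 1.53×10⁻⁵ T.

B ≈ 15.3 μT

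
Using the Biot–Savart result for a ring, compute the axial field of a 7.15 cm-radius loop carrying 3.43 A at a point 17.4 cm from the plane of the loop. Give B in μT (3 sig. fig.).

B ≈ 1.65 μT

On the axis of a circular loop, B = μ₀IR² / [2(R²+z²)^(3/2)].
R² + z² = (0.0715)² + (0.174)² = 0.03539 m², and (R²+z²)^(3/2) = 6.66×10⁻³ m³.
B = (4π×10⁻⁷ × 3.43 × 0.005112) / (2 × 6.66×10⁻³) = 1.65×10⁻⁶ T.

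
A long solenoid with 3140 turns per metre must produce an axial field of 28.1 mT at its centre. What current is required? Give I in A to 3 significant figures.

Inside a long solenoid B = μ₀nI with n = 3140 m⁻¹, so I = B/(μ₀n).
I = 2.81×10⁻² / (4π×10⁻⁷ × 3140) = 7.12 A.

I ≈ 7.12 A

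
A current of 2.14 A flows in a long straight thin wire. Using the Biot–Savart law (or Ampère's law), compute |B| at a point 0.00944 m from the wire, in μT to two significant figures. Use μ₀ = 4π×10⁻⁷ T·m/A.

B ≈ 45 μT

For an infinitely long straight wire, B = μ₀I/(2πd).
B = (4π×10⁻⁷ × 2.14) / (2π × 0.00944) = 4.53×10⁻⁵ T.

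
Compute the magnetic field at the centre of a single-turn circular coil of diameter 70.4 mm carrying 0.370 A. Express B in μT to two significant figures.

B ≈ 6.6 μT

At the centre of a circular loop the Biot–Savart law gives B = μ₀I/(2R) (so R = 0.0352 m).
B = (4π×10⁻⁷ × 0.370) / (2 × 0.0352) = 6.60×10⁻⁶ T.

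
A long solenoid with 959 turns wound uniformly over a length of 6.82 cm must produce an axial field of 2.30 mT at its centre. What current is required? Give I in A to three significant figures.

I ≈ 0.130 A

Inside a long solenoid B = μ₀nI with n = 1.406×10⁴ m⁻¹, so I = B/(μ₀n).
I = 2.30×10⁻³ / (4π×10⁻⁷ × 1.406×10⁴) = 0.130 A.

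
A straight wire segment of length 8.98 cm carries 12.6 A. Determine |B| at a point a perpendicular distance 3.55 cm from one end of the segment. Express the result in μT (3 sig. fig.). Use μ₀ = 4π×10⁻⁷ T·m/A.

For a finite straight segment, B = (μ₀I/4πd)(sinθ₁ + sinθ₂), where θ₁, θ₂ are the angles from the perpendicular to each end.
The perpendicular foot is at one end, so the two end-offsets along the wire are 0 and L = 0.0898 m.
sinθ₁ = 0/√(0²+0.0355²) = 0.0000; sinθ₂ = 0.0898/√(0.0898²+0.0355²) = 0.9300.
B = (4π×10⁻⁷ × 12.6) / (4π × 0.0355) × (0.0000 + 0.9300) = 3.30×10⁻⁵ T.

B ≈ 33.0 μT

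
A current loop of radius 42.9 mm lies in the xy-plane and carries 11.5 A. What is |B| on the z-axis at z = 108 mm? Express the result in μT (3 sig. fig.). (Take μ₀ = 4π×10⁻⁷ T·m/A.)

B ≈ 8.47 μT

On the axis of a circular loop, B = μ₀IR² / [2(R²+z²)^(3/2)].
R² + z² = (0.0429)² + (0.108)² = 0.0135 m², and (R²+z²)^(3/2) = 1.57×10⁻³ m³.
B = (4π×10⁻⁷ × 11.5 × 0.00184) / (2 × 1.57×10⁻³) = 8.47×10⁻⁶ T.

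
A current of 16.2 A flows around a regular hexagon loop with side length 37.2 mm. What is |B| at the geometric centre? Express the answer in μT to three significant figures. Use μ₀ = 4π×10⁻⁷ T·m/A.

Each side is a finite straight segment at perpendicular distance d = a/(2 tan(π/6)) = 0.03222 m from the centre, with end-angles ±π/6.
One side contributes B₁ = (μ₀I/4πd)·2 sin(π/6) = 5.03×10⁻⁵ T.
All 6 sides add in the same direction: B = 6 × 5.03×10⁻⁵ = 3.02×10⁻⁴ T.

B ≈ 302 μT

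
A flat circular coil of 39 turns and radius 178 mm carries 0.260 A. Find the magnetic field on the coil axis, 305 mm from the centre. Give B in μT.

For an N-turn flat coil, B = Nμ₀IR²/[2(R²+z²)^(3/2)] with R = 0.178 m, z = 0.305 m.
B = 39 × 1.18×10⁻⁷ T = 4.58×10⁻⁶ T.

B ≈ 4.58 μT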